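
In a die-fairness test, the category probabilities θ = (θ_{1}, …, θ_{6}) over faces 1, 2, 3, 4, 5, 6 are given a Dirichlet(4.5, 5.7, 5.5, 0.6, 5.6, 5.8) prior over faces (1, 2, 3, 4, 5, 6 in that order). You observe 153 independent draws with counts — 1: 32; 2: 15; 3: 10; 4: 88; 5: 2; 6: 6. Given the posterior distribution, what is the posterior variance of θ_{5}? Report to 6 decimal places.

The Dirichlet prior is conjugate to the Multinomial likelihood: each posterior αⱼ = prior αⱼ + observed count nⱼ.
Posterior concentration: (36.5, 20.7, 15.5, 88.6, 7.6, 11.8), total = 180.7.
Var[θ_j] = α_j(Σα−α_j)/((Σα)²(Σα+1)) = 7.6·173.1/(180.7²·181.7) = 0.000222.

0.000222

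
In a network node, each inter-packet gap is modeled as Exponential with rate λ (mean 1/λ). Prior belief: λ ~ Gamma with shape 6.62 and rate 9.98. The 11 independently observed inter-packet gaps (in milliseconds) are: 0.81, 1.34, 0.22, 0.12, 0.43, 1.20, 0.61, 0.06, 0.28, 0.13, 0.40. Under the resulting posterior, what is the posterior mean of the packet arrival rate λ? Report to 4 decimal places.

With a Gamma(shape α, rate β) prior on the exponential rate λ, the posterior after n observations with total T = Σxᵢ is Gamma(α+n, β+T).
Sum of observations T = 5.60 milliseconds; n = 11.
Posterior: Gamma(6.62+11, 9.98+5.60) = Gamma(17.62, 15.58).
Posterior mean of λ = α/β = 17.62/15.58 = 1.1309.

1.1309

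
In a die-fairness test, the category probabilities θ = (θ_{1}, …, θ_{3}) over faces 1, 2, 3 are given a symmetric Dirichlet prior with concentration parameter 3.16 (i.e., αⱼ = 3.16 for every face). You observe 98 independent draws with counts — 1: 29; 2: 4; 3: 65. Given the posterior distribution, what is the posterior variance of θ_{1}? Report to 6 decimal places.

The Dirichlet prior is conjugate to the Multinomial likelihood: each posterior αⱼ = prior αⱼ + observed count nⱼ.
Posterior concentration: (32.16, 7.16, 68.16), total = 107.48.
Var[θ_j] = α_j(Σα−α_j)/((Σα)²(Σα+1)) = 32.16·75.32/(107.48²·108.48) = 0.001933.

0.001933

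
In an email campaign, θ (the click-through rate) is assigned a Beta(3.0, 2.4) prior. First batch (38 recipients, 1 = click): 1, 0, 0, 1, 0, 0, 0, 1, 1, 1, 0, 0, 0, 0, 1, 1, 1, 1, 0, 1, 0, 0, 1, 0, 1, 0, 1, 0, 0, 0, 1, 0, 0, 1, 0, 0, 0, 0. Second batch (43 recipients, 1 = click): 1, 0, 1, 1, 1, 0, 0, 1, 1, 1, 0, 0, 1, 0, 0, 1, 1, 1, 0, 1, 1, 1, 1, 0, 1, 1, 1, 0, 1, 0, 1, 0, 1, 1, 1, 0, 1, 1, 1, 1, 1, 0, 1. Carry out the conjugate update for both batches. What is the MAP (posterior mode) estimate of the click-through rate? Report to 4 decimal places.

0.5450

The Beta prior is conjugate to a Binomial/Bernoulli likelihood; the update adds successes to α and failures to β.
After batch 1: Beta(3.0+15, 2.4+23) = Beta(18.0, 25.4).
After batch 2: Beta(18.0+29, 25.4+14) = Beta(47.0, 39.4).
Mode of Beta(a,b) for a,b>1 is (a−1)/(a+b−2) = 46.0/84.4 = 0.5450.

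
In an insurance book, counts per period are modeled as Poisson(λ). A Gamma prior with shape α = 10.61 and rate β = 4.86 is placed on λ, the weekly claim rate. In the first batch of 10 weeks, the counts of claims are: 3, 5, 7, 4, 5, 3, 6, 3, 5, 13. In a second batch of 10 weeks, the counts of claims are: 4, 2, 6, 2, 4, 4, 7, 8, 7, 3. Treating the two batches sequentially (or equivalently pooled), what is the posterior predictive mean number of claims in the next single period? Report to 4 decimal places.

With a Gamma(shape α, rate β) prior, the Poisson likelihood is conjugate: the posterior is Gamma(α + ΣXᵢ, β + n).
Batch 1: sum of counts S = 54 over n = 10 weeks.
After batch 1: Gamma(α+S, β+n) = Gamma(10.61+54, 4.86+10) = Gamma(64.61, 14.86).
Batch 2: sum of counts S = 47 over n = 10 weeks.
After batch 2: Gamma(α+S, β+n) = Gamma(64.61+47, 14.86+10) = Gamma(111.61, 24.86).
The predictive distribution for one future period is NegBinom with mean α/β = 4.4895.

4.4895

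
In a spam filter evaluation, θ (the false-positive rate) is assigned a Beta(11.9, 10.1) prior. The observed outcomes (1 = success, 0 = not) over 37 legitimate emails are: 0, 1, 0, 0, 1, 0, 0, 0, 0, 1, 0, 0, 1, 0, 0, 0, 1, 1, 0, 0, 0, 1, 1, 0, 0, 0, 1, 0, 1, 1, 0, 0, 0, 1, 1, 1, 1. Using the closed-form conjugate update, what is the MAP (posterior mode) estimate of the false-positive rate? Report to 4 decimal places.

The Beta prior is conjugate to a Binomial/Bernoulli likelihood; the update adds successes to α and failures to β.
Posterior: Beta(α+k, β+n−k) = Beta(11.9+15, 10.1+22) = Beta(26.9, 32.1).
Mode of Beta(a,b) for a,b>1 is (a−1)/(a+b−2) = 25.9/57.0 = 0.4544.

0.4544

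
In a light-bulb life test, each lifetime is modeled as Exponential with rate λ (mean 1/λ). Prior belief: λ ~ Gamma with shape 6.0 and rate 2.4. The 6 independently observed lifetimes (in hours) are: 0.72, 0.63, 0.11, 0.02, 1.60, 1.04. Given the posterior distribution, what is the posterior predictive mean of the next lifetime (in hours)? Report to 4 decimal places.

With a Gamma(shape α, rate β) prior on the exponential rate λ, the posterior after n observations with total T = Σxᵢ is Gamma(α+n, β+T).
Sum of observations T = 4.12 hours; n = 6.
Posterior: Gamma(6.0+6, 2.4+4.12) = Gamma(12.0, 6.52).
The predictive distribution for the next observation is Lomax; its mean is β/(α−1) = 6.52/11.0 = 0.5927.

0.5927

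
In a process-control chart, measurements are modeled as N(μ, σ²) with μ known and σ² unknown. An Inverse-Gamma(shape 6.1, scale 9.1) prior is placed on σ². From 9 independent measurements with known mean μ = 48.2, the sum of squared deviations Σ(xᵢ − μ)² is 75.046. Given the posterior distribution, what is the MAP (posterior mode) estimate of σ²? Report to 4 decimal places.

4.0192

With known mean μ and an Inverse-Gamma(α, β) prior on σ², the Normal likelihood is conjugate: posterior is Inv-Gamma(α + n/2, β + Σ(xᵢ−μ)²/2).
Posterior: Inv-Gamma(6.1 + 9/2, 9.1 + 75.046/2) = Inv-Gamma(10.60, 46.6230).
Mode = β/(α+1) = 46.6230/11.60 = 4.0192.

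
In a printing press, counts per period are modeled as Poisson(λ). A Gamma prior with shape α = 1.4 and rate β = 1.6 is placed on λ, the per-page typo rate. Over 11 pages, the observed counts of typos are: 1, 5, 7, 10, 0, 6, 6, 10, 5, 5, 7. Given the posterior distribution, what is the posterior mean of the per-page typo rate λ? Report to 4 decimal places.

With a Gamma(shape α, rate β) prior, the Poisson likelihood is conjugate: the posterior is Gamma(α + ΣXᵢ, β + n).
Sum of counts S = 62 over n = 11 pages.
Posterior: Gamma(α+S, β+n) = Gamma(1.4+62, 1.6+11) = Gamma(63.4, 12.6).
Posterior mean = α/β = 63.4/12.6 = 5.0317.

5.0317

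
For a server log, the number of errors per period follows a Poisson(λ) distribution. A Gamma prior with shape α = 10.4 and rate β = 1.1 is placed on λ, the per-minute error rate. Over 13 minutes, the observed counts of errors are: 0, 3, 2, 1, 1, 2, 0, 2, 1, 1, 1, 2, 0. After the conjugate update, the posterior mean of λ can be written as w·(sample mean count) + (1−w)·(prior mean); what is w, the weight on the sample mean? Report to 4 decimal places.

With a Gamma(shape α, rate β) prior, the Poisson likelihood is conjugate: the posterior is Gamma(α + ΣXᵢ, β + n).
Posterior mean = (α₀+S)/(β₀+n) = [n/(β₀+n)]·(S/n) + [β₀/(β₀+n)]·(α₀/β₀), so only n and β₀ enter the weight.
Weight on data w = n/(β₀+n) = 13/(1.1+13) = 13/14.1 = 0.9220.

0.9220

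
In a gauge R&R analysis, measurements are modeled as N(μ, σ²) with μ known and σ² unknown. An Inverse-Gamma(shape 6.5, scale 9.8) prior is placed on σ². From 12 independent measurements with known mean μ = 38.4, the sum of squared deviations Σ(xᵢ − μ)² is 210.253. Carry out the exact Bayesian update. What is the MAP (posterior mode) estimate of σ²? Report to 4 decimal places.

8.5131

With known mean μ and an Inverse-Gamma(α, β) prior on σ², the Normal likelihood is conjugate: posterior is Inv-Gamma(α + n/2, β + Σ(xᵢ−μ)²/2).
Posterior: Inv-Gamma(6.5 + 12/2, 9.8 + 210.253/2) = Inv-Gamma(12.50, 114.9265).
Mode = β/(α+1) = 114.9265/13.50 = 8.5131.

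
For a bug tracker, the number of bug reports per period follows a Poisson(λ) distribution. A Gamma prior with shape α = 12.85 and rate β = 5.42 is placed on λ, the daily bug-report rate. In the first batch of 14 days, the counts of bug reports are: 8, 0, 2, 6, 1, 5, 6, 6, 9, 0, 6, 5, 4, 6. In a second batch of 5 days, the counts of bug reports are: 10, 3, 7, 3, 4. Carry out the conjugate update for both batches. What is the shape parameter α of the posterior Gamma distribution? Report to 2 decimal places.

103.85

With a Gamma(shape α, rate β) prior, the Poisson likelihood is conjugate: the posterior is Gamma(α + ΣXᵢ, β + n).
Batch 1: sum of counts S = 64 over n = 14 days.
After batch 1: Gamma(α+S, β+n) = Gamma(12.85+64, 5.42+14) = Gamma(76.85, 19.42).
Batch 2: sum of counts S = 27 over n = 5 days.
After batch 2: Gamma(α+S, β+n) = Gamma(76.85+27, 19.42+5) = Gamma(103.85, 24.42).
Posterior α = 103.85.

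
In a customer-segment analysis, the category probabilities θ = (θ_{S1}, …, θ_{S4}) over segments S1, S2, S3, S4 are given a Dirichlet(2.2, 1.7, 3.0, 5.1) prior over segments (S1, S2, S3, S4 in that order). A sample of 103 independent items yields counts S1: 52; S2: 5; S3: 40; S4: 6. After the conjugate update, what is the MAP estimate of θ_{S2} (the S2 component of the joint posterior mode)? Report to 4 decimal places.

0.0514

The Dirichlet prior is conjugate to the Multinomial likelihood: each posterior αⱼ = prior αⱼ + observed count nⱼ.
Posterior concentration: (54.2, 6.7, 43.0, 11.1), total = 115.0.
Joint mode component: (α_{S2}−1)/(Σα−K) = 5.7/111.0 = 0.0514.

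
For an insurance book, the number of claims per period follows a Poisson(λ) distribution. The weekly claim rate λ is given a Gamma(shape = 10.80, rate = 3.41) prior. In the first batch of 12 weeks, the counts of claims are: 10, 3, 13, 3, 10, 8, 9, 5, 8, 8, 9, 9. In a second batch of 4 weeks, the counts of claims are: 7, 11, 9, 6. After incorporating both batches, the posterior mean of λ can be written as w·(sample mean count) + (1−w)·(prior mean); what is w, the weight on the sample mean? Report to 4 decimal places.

With a Gamma(shape α, rate β) prior, the Poisson likelihood is conjugate: the posterior is Gamma(α + ΣXᵢ, β + n).
Total number of weeks: n = 12 + 4 = 16.
Posterior mean = (α₀+S)/(β₀+n) = [n/(β₀+n)]·(S/n) + [β₀/(β₀+n)]·(α₀/β₀), so only n and β₀ enter the weight.
Weight on data w = n/(β₀+n) = 16/(3.41+16) = 16/19.41 = 0.8243.

0.8243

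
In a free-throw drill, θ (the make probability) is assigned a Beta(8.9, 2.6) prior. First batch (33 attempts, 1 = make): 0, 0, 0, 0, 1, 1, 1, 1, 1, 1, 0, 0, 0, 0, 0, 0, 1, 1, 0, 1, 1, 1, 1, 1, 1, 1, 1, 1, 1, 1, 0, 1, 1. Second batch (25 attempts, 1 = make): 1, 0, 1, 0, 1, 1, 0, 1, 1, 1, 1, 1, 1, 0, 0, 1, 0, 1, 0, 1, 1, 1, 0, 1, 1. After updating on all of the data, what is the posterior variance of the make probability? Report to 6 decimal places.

The Beta prior is conjugate to a Binomial/Bernoulli likelihood; the update adds successes to α and failures to β.
After batch 1: Beta(8.9+21, 2.6+12) = Beta(29.9, 14.6).
After batch 2: Beta(29.9+17, 14.6+8) = Beta(46.9, 22.6).
Var = αβ/((α+β)²(α+β+1)) = 46.9·22.6/(69.5²·70.5) = 0.003113.

0.003113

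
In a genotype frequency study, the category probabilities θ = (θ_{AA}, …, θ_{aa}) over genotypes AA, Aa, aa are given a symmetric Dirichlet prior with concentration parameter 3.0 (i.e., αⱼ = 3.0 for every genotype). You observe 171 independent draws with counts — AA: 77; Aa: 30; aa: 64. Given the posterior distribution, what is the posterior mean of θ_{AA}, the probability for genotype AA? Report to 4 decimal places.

The Dirichlet prior is conjugate to the Multinomial likelihood: each posterior αⱼ = prior αⱼ + observed count nⱼ.
Posterior concentration: (80.0, 33.0, 67.0), total = 180.0.
E[θ_{AA}|data] = α_{AA}/Σα = 80.0/180.0 = 0.4444.

0.4444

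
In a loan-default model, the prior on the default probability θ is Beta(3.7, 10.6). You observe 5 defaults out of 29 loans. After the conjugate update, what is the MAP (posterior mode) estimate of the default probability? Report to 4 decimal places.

The Beta prior is conjugate to a Binomial/Bernoulli likelihood; the update adds successes to α and failures to β.
Posterior: Beta(α+k, β+n−k) = Beta(3.7+5, 10.6+24) = Beta(8.7, 34.6).
Mode of Beta(a,b) for a,b>1 is (a−1)/(a+b−2) = 7.7/41.3 = 0.1864.

0.1864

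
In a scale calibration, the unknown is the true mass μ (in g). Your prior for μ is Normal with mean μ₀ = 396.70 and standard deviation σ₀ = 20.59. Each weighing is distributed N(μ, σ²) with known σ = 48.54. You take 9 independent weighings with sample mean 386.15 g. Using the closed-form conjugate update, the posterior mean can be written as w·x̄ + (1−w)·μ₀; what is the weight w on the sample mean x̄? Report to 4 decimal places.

For Normal data with known variance σ², a Normal(μ₀, σ₀²) prior on μ is conjugate. Posterior precision = 1/σ₀² + n/σ²; posterior mean is the precision-weighted average of μ₀ and x̄.
σ₀² = 20.59² = 423.9481, σ² = 48.54² = 2356.1316. Prior precision 1/σ₀² = 1/423.9481; data precision n/σ² = 9/2356.1316.
w = (n/σ²)/(1/σ₀² + n/σ²) = n·σ₀²/(σ² + n·σ₀²) = 9·423.9481/(2356.1316 + 9·423.9481) = 3815.5329/6171.6645 = 0.6182.

0.6182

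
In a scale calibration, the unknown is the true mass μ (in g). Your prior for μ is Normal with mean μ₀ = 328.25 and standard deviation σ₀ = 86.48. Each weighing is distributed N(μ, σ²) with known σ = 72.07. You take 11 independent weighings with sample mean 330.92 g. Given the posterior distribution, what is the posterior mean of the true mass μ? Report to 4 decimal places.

For Normal data with known variance σ², a Normal(μ₀, σ₀²) prior on μ is conjugate. Posterior precision = 1/σ₀² + n/σ²; posterior mean is the precision-weighted average of μ₀ and x̄.
n·x̄ = 11·330.92 = 3640.12.
σ₀² = 86.48² = 7478.7904, σ² = 72.07² = 5194.0849; σ² + n·σ₀² = 5194.0849 + 11·7478.7904 = 87460.7793.
Posterior mean = (μ₀/σ₀² + n·x̄/σ²)/(1/σ₀² + n/σ²) = (σ²·μ₀ + σ₀²·n·x̄)/(σ² + n·σ₀²) = (5194.0849·328.25 + 7478.7904·3640.12)/87460.7793 = 28928652.879273/87460.7793 = 330.7614.

330.7614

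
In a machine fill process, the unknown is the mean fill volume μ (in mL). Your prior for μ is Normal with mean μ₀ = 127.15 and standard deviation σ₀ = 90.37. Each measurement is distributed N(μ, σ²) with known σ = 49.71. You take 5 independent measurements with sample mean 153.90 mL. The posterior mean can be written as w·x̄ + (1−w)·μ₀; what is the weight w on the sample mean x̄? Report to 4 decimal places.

For Normal data with known variance σ², a Normal(μ₀, σ₀²) prior on μ is conjugate. Posterior precision = 1/σ₀² + n/σ²; posterior mean is the precision-weighted average of μ₀ and x̄.
σ₀² = 90.37² = 8166.7369, σ² = 49.71² = 2471.0841. Prior precision 1/σ₀² = 1/8166.7369; data precision n/σ² = 5/2471.0841.
w = (n/σ²)/(1/σ₀² + n/σ²) = n·σ₀²/(σ² + n·σ₀²) = 5·8166.7369/(2471.0841 + 5·8166.7369) = 40833.6845/43304.7686 = 0.9429.

0.9429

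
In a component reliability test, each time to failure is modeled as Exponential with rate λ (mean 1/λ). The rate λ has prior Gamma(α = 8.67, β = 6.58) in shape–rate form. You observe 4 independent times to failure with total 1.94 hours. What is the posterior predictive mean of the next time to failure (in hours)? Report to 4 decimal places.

With a Gamma(shape α, rate β) prior on the exponential rate λ, the posterior after n observations with total T = Σxᵢ is Gamma(α+n, β+T).
Posterior: Gamma(8.67+4, 6.58+1.94) = Gamma(12.67, 8.52).
The predictive distribution for the next observation is Lomax; its mean is β/(α−1) = 8.52/11.67 = 0.7301.

0.7301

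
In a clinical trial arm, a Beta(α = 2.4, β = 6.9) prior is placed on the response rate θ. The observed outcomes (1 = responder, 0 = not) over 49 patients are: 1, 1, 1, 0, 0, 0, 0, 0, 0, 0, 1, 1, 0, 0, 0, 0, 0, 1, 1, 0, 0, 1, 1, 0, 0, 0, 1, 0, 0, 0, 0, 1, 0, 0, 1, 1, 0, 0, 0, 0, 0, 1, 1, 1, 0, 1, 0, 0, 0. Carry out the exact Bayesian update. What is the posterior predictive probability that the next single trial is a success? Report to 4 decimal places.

The Beta prior is conjugate to a Binomial/Bernoulli likelihood; the update adds successes to α and failures to β.
Posterior: Beta(α+k, β+n−k) = Beta(2.4+17, 6.9+32) = Beta(19.4, 38.9).
For a single future Bernoulli trial, P(success | data) = α/(α+β) = 0.3328.

0.3328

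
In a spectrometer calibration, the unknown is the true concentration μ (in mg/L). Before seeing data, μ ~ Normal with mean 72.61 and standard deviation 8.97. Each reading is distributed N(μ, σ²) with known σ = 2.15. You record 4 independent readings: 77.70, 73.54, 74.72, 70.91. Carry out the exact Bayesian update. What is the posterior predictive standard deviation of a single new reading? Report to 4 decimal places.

For Normal data with known variance σ², a Normal(μ₀, σ₀²) prior on μ is conjugate. Posterior precision = 1/σ₀² + n/σ²; posterior mean is the precision-weighted average of μ₀ and x̄.
σ₀² = 8.97² = 80.4609, σ² = 2.15² = 4.6225; σ² + n·σ₀² = 4.6225 + 4·80.4609 = 326.4661.
Posterior precision = 1/σ₀² + n/σ² = 1/80.4609 + 4/4.6225 = (σ² + n·σ₀²)/(σ₀²σ²) = 326.4661/(80.4609·4.6225); posterior variance σₙ² = σ₀²σ²/(σ² + n·σ₀²) = 80.4609·4.6225/326.4661 = 1.139262.
Predictive variance for one new observation = σₙ² + σ² = 80.4609·4.6225/326.4661 + 4.6225 = σ²·(σ₀² + 326.4661)/326.4661 = 4.6225·406.927/326.4661 = 5.761762; SD = √(4.6225·406.927/326.4661) = 2.4004.

2.4004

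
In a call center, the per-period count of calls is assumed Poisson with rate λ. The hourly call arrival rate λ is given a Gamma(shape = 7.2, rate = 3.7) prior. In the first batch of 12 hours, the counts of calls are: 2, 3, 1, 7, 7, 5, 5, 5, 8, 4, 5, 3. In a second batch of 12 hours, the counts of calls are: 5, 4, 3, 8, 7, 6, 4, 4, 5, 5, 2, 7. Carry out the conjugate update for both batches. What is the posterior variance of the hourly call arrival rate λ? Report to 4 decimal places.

0.1593

With a Gamma(shape α, rate β) prior, the Poisson likelihood is conjugate: the posterior is Gamma(α + ΣXᵢ, β + n).
Batch 1: sum of counts S = 55 over n = 12 hours.
After batch 1: Gamma(α+S, β+n) = Gamma(7.2+55, 3.7+12) = Gamma(62.2, 15.7).
Batch 2: sum of counts S = 60 over n = 12 hours.
After batch 2: Gamma(α+S, β+n) = Gamma(62.2+60, 15.7+12) = Gamma(122.2, 27.7).
Var = α/β² = 122.2/27.7² = 0.1593.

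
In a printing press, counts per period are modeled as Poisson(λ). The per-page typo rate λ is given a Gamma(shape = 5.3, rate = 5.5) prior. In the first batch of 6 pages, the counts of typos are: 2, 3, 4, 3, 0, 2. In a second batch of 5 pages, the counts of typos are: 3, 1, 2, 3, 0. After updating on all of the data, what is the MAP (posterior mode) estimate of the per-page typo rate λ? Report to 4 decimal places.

1.6545

With a Gamma(shape α, rate β) prior, the Poisson likelihood is conjugate: the posterior is Gamma(α + ΣXᵢ, β + n).
Batch 1: sum of counts S = 14 over n = 6 pages.
After batch 1: Gamma(α+S, β+n) = Gamma(5.3+14, 5.5+6) = Gamma(19.3, 11.5).
Batch 2: sum of counts S = 9 over n = 5 pages.
After batch 2: Gamma(α+S, β+n) = Gamma(19.3+9, 11.5+5) = Gamma(28.3, 16.5).
Mode of Gamma(α,β) for α≥1 is (α−1)/β = 27.3/16.5 = 1.6545.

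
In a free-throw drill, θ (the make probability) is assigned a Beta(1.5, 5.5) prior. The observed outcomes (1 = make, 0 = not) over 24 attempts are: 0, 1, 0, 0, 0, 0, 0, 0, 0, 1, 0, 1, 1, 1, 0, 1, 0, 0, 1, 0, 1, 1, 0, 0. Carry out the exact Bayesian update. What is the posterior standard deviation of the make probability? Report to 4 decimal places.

0.0837

The Beta prior is conjugate to a Binomial/Bernoulli likelihood; the update adds successes to α and failures to β.
Posterior: Beta(α+k, β+n−k) = Beta(1.5+9, 5.5+15) = Beta(10.5, 20.5).
Var = αβ/((α+β)²(α+β+1)) = 10.5·20.5/(31.0²·32.0) = 0.00699954; SD = √0.00699954 = 0.0837.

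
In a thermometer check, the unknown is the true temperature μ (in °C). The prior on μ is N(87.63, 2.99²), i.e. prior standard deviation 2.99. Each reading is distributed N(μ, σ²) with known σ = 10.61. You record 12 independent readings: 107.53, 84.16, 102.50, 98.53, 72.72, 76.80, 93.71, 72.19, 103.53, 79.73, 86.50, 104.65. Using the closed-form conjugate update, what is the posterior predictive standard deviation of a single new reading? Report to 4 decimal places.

10.8236

For Normal data with known variance σ², a Normal(μ₀, σ₀²) prior on μ is conjugate. Posterior precision = 1/σ₀² + n/σ²; posterior mean is the precision-weighted average of μ₀ and x̄.
σ₀² = 2.99² = 8.9401, σ² = 10.61² = 112.5721; σ² + n·σ₀² = 112.5721 + 12·8.9401 = 219.8533.
Posterior precision = 1/σ₀² + n/σ² = 1/8.9401 + 12/112.5721 = (σ² + n·σ₀²)/(σ₀²σ²) = 219.8533/(8.9401·112.5721); posterior variance σₙ² = σ₀²σ²/(σ² + n·σ₀²) = 8.9401·112.5721/219.8533 = 4.577624.
Predictive variance for one new observation = σₙ² + σ² = 8.9401·112.5721/219.8533 + 112.5721 = σ²·(σ₀² + 219.8533)/219.8533 = 112.5721·228.7934/219.8533 = 117.149724; SD = √(112.5721·228.7934/219.8533) = 10.8236.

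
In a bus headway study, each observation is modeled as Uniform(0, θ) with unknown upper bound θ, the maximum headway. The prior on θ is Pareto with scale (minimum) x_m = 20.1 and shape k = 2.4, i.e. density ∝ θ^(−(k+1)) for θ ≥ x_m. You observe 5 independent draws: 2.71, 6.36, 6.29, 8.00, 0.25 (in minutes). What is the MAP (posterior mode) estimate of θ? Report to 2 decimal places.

A Pareto(scale x_m, shape k) prior on the upper bound θ of Uniform(0, θ) is conjugate: posterior is Pareto(max(x_m, max xᵢ), k + n).
Sample maximum = 8.00; prior scale x_m = 20.1 → posterior scale = max = 20.10.
Posterior shape = 2.4 + 5 = 7.4.
The Pareto density is decreasing on [x_m, ∞), so the mode is x_m = 20.10.

20.10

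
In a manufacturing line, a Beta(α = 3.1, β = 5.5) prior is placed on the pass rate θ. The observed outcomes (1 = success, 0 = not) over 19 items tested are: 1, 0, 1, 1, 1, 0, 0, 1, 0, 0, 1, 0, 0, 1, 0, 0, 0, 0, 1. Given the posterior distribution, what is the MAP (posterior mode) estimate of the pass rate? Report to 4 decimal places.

The Beta prior is conjugate to a Binomial/Bernoulli likelihood; the update adds successes to α and failures to β.
Posterior: Beta(α+k, β+n−k) = Beta(3.1+8, 5.5+11) = Beta(11.1, 16.5).
Mode of Beta(a,b) for a,b>1 is (a−1)/(a+b−2) = 10.1/25.6 = 0.3945.

0.3945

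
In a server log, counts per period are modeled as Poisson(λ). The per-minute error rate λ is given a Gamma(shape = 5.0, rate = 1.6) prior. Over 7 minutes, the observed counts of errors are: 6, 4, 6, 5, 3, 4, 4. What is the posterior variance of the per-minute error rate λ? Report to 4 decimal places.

With a Gamma(shape α, rate β) prior, the Poisson likelihood is conjugate: the posterior is Gamma(α + ΣXᵢ, β + n).
Sum of counts S = 32 over n = 7 minutes.
Posterior: Gamma(α+S, β+n) = Gamma(5.0+32, 1.6+7) = Gamma(37.0, 8.6).
Var = α/β² = 37.0/8.6² = 0.5003.

0.5003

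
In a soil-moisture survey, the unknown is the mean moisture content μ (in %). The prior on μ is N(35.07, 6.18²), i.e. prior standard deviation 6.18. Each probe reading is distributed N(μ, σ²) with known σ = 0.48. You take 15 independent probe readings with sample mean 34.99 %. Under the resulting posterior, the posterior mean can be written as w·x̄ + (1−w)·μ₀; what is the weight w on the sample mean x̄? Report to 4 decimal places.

For Normal data with known variance σ², a Normal(μ₀, σ₀²) prior on μ is conjugate. Posterior precision = 1/σ₀² + n/σ²; posterior mean is the precision-weighted average of μ₀ and x̄.
σ₀² = 6.18² = 38.1924, σ² = 0.48² = 0.2304. Prior precision 1/σ₀² = 1/38.1924; data precision n/σ² = 15/0.2304.
w = (n/σ²)/(1/σ₀² + n/σ²) = n·σ₀²/(σ² + n·σ₀²) = 15·38.1924/(0.2304 + 15·38.1924) = 572.886/573.1164 = 0.9996.

0.9996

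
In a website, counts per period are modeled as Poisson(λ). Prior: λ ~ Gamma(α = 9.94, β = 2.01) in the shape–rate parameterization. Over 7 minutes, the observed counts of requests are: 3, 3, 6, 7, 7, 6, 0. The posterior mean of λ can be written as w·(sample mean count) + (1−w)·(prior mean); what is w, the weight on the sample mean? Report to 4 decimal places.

With a Gamma(shape α, rate β) prior, the Poisson likelihood is conjugate: the posterior is Gamma(α + ΣXᵢ, β + n).
Posterior mean = (α₀+S)/(β₀+n) = [n/(β₀+n)]·(S/n) + [β₀/(β₀+n)]·(α₀/β₀), so only n and β₀ enter the weight.
Weight on data w = n/(β₀+n) = 7/(2.01+7) = 7/9.01 = 0.7769.

0.7769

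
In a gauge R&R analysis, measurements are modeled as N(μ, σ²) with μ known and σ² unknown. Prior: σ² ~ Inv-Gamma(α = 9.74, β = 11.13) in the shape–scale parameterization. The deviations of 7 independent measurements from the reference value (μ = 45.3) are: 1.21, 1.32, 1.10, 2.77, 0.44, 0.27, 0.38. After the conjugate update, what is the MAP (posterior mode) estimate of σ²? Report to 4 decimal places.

1.2205

With known mean μ and an Inverse-Gamma(α, β) prior on σ², the Normal likelihood is conjugate: posterior is Inv-Gamma(α + n/2, β + Σ(xᵢ−μ)²/2).
Σ(xᵢ−μ)² = (1.21)² + (1.32)² + (1.10)² + (2.77)² + (0.44)² + (0.27)² + (0.38)² = 12.5003.
Posterior: Inv-Gamma(9.74 + 7/2, 11.13 + 12.5003/2) = Inv-Gamma(13.24, 17.38015).
Mode = β/(α+1) = 17.38015/14.24 = 1.2205.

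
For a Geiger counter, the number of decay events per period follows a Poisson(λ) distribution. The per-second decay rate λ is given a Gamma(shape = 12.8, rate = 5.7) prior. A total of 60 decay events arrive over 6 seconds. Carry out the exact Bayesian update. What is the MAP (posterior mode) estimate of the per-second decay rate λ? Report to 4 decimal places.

With a Gamma(shape α, rate β) prior, the Poisson likelihood is conjugate: the posterior is Gamma(α + ΣXᵢ, β + n).
Posterior: Gamma(α+S, β+n) = Gamma(12.8+60, 5.7+6) = Gamma(72.8, 11.7).
Mode of Gamma(α,β) for α≥1 is (α−1)/β = 71.8/11.7 = 6.1368.

6.1368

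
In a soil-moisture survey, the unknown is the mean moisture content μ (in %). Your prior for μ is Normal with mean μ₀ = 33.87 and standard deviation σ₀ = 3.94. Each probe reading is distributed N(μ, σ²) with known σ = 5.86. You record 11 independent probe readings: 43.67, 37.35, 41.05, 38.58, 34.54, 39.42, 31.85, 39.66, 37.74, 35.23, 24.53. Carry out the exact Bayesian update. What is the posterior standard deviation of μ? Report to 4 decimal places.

1.6122

For Normal data with known variance σ², a Normal(μ₀, σ₀²) prior on μ is conjugate. Posterior precision = 1/σ₀² + n/σ²; posterior mean is the precision-weighted average of μ₀ and x̄.
σ₀² = 3.94² = 15.5236, σ² = 5.86² = 34.3396; σ² + n·σ₀² = 34.3396 + 11·15.5236 = 205.0992.
Posterior precision = 1/σ₀² + n/σ² = 1/15.5236 + 11/34.3396 = (σ² + n·σ₀²)/(σ₀²σ²) = 205.0992/(15.5236·34.3396); posterior variance σₙ² = σ₀²σ²/(σ² + n·σ₀²) = 15.5236·34.3396/205.0992 = 2.599104.
Posterior SD = √σₙ² = √(15.5236·34.3396/205.0992) = 1.6122.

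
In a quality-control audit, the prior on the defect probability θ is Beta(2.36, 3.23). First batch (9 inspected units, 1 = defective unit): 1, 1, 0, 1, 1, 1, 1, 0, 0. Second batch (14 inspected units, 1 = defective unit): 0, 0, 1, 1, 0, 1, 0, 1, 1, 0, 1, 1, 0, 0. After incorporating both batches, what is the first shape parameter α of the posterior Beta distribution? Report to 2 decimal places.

15.36

The Beta prior is conjugate to a Binomial/Bernoulli likelihood; the update adds successes to α and failures to β.
After batch 1: Beta(2.36+6, 3.23+3) = Beta(8.36, 6.23).
After batch 2: Beta(8.36+7, 6.23+7) = Beta(15.36, 13.23).
Posterior α = 15.36.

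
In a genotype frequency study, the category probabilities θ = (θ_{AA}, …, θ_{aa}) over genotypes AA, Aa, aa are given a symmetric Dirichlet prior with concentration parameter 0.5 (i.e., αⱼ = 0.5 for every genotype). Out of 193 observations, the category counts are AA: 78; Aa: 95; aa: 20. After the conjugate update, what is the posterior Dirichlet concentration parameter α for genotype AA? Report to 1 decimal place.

The Dirichlet prior is conjugate to the Multinomial likelihood: each posterior αⱼ = prior αⱼ + observed count nⱼ.
Posterior concentration: (78.5, 95.5, 20.5), total = 194.5.
α_{AA} = 0.5 + 78 = 78.5.

78.5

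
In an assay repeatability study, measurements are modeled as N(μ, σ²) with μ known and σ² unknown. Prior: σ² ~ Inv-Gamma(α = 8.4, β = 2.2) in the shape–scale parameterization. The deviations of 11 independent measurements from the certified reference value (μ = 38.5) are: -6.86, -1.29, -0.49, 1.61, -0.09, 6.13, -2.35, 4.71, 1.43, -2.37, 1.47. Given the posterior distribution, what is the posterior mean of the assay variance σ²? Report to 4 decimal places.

5.0802

With known mean μ and an Inverse-Gamma(α, β) prior on σ², the Normal likelihood is conjugate: posterior is Inv-Gamma(α + n/2, β + Σ(xᵢ−μ)²/2).
Σ(xᵢ−μ)² = (-6.86)² + (-1.29)² + (-0.49)² + (1.61)² + (-0.09)² + (6.13)² + (-2.35)² + (4.71)² + (1.43)² + (-2.37)² + (1.47)² = 126.6702.
Posterior: Inv-Gamma(8.4 + 11/2, 2.2 + 126.6702/2) = Inv-Gamma(13.90, 65.53510).
E[σ²|data] = β/(α−1) = 65.53510/12.90 = 5.0802.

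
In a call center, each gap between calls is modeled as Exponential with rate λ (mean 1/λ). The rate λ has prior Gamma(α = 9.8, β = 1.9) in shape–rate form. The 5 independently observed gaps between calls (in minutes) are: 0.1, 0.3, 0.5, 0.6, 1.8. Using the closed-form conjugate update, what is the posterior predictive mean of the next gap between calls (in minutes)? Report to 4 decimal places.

With a Gamma(shape α, rate β) prior on the exponential rate λ, the posterior after n observations with total T = Σxᵢ is Gamma(α+n, β+T).
Sum of observations T = 3.3 minutes; n = 5.
Posterior: Gamma(9.8+5, 1.9+3.3) = Gamma(14.8, 5.2).
The predictive distribution for the next observation is Lomax; its mean is β/(α−1) = 5.2/13.8 = 0.3768.

0.3768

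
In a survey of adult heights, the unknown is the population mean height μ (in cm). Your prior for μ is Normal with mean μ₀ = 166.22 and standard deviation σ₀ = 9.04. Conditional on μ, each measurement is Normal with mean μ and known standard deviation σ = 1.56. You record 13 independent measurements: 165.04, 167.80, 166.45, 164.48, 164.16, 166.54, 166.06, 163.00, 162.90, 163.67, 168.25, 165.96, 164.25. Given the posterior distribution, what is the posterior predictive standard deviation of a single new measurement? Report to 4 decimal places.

1.6188

For Normal data with known variance σ², a Normal(μ₀, σ₀²) prior on μ is conjugate. Posterior precision = 1/σ₀² + n/σ²; posterior mean is the precision-weighted average of μ₀ and x̄.
σ₀² = 9.04² = 81.7216, σ² = 1.56² = 2.4336; σ² + n·σ₀² = 2.4336 + 13·81.7216 = 1064.8144.
Posterior precision = 1/σ₀² + n/σ² = 1/81.7216 + 13/2.4336 = (σ² + n·σ₀²)/(σ₀²σ²) = 1064.8144/(81.7216·2.4336); posterior variance σₙ² = σ₀²σ²/(σ² + n·σ₀²) = 81.7216·2.4336/1064.8144 = 0.186772.
Predictive variance for one new observation = σₙ² + σ² = 81.7216·2.4336/1064.8144 + 2.4336 = σ²·(σ₀² + 1064.8144)/1064.8144 = 2.4336·1146.536/1064.8144 = 2.620372; SD = √(2.4336·1146.536/1064.8144) = 1.6188.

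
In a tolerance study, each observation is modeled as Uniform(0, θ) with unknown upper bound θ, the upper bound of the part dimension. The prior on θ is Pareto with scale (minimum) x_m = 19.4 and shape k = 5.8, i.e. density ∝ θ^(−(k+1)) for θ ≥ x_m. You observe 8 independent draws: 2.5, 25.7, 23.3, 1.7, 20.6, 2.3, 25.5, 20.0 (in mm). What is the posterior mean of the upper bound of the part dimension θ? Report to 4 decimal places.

27.7078

A Pareto(scale x_m, shape k) prior on the upper bound θ of Uniform(0, θ) is conjugate: posterior is Pareto(max(x_m, max xᵢ), k + n).
Sample maximum = 25.7; prior scale x_m = 19.4 → posterior scale = max = 25.7.
Posterior shape = 5.8 + 8 = 13.8.
E[θ|data] = k·x_m/(k−1) = 13.8·25.7/12.8 = 27.7078.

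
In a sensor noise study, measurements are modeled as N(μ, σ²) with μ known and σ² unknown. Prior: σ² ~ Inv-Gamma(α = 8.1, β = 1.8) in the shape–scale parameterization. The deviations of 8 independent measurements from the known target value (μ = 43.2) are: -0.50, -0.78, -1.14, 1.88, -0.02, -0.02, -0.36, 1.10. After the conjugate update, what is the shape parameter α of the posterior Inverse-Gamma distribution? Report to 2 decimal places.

With known mean μ and an Inverse-Gamma(α, β) prior on σ², the Normal likelihood is conjugate: posterior is Inv-Gamma(α + n/2, β + Σ(xᵢ−μ)²/2).
Σ(xᵢ−μ)² = (-0.50)² + (-0.78)² + (-1.14)² + (1.88)² + (-0.02)² + (-0.02)² + (-0.36)² + (1.10)² = 7.0328.
Posterior: Inv-Gamma(8.1 + 8/2, 1.8 + 7.0328/2) = Inv-Gamma(12.10, 5.31640).
Posterior α = 12.10.

12.10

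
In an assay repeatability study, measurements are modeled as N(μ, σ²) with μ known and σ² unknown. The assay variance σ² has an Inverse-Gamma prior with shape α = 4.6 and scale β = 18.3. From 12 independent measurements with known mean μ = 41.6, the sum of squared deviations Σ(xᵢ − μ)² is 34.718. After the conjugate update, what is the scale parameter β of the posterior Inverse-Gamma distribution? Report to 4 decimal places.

35.6590

With known mean μ and an Inverse-Gamma(α, β) prior on σ², the Normal likelihood is conjugate: posterior is Inv-Gamma(α + n/2, β + Σ(xᵢ−μ)²/2).
Posterior: Inv-Gamma(4.6 + 12/2, 18.3 + 34.718/2) = Inv-Gamma(10.60, 35.6590).
Posterior β = 35.6590.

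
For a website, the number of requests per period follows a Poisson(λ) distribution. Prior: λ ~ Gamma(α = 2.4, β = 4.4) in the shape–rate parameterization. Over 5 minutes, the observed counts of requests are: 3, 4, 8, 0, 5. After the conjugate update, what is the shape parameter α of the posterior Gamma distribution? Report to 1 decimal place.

22.4

With a Gamma(shape α, rate β) prior, the Poisson likelihood is conjugate: the posterior is Gamma(α + ΣXᵢ, β + n).
Sum of counts S = 20 over n = 5 minutes.
Posterior: Gamma(α+S, β+n) = Gamma(2.4+20, 4.4+5) = Gamma(22.4, 9.4).
Posterior α = 22.4.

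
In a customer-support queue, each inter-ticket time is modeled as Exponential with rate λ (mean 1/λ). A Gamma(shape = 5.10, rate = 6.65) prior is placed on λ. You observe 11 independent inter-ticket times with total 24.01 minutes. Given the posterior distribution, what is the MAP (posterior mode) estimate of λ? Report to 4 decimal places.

0.4925

With a Gamma(shape α, rate β) prior on the exponential rate λ, the posterior after n observations with total T = Σxᵢ is Gamma(α+n, β+T).
Posterior: Gamma(5.10+11, 6.65+24.01) = Gamma(16.10, 30.66).
Mode = (α−1)/β = 0.4925.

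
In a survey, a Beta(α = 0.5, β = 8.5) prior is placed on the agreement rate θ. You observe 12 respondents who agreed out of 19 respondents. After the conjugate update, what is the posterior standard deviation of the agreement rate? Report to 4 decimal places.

0.0923

The Beta prior is conjugate to a Binomial/Bernoulli likelihood; the update adds successes to α and failures to β.
Posterior: Beta(α+k, β+n−k) = Beta(0.5+12, 8.5+7) = Beta(12.5, 15.5).
Var = αβ/((α+β)²(α+β+1)) = 12.5·15.5/(28.0²·29.0) = 0.00852173; SD = √0.00852173 = 0.0923.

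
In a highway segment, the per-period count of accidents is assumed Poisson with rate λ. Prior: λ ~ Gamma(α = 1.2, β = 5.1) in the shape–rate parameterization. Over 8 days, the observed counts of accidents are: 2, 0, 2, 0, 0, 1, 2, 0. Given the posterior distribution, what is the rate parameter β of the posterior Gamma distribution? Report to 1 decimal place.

13.1

With a Gamma(shape α, rate β) prior, the Poisson likelihood is conjugate: the posterior is Gamma(α + ΣXᵢ, β + n).
Sum of counts S = 7 over n = 8 days.
Posterior: Gamma(α+S, β+n) = Gamma(1.2+7, 5.1+8) = Gamma(8.2, 13.1).
Posterior β = 13.1.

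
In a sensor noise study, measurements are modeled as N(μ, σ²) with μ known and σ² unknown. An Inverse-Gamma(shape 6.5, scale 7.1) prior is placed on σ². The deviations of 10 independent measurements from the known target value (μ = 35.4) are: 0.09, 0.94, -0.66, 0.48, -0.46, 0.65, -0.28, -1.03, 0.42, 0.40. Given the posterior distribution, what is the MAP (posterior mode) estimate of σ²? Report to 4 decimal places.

0.7147

With known mean μ and an Inverse-Gamma(α, β) prior on σ², the Normal likelihood is conjugate: posterior is Inv-Gamma(α + n/2, β + Σ(xᵢ−μ)²/2).
Σ(xᵢ−μ)² = (0.09)² + (0.94)² + (-0.66)² + (0.48)² + (-0.46)² + (0.65)² + (-0.28)² + (-1.03)² + (0.42)² + (0.40)² = 3.6675.
Posterior: Inv-Gamma(6.5 + 10/2, 7.1 + 3.6675/2) = Inv-Gamma(11.50, 8.93375).
Mode = β/(α+1) = 8.93375/12.50 = 0.7147.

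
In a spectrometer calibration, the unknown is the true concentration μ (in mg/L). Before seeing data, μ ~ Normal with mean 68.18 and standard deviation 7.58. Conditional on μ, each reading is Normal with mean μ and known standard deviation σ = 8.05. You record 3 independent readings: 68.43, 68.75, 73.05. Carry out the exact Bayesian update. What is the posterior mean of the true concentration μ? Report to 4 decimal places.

For Normal data with known variance σ², a Normal(μ₀, σ₀²) prior on μ is conjugate. Posterior precision = 1/σ₀² + n/σ²; posterior mean is the precision-weighted average of μ₀ and x̄.
Σxᵢ = 68.43 + 68.75 + 73.05 = 210.23, so n·x̄ = 210.23.
σ₀² = 7.58² = 57.4564, σ² = 8.05² = 64.8025; σ² + n·σ₀² = 64.8025 + 3·57.4564 = 237.1717.
Posterior mean = (μ₀/σ₀² + n·x̄/σ²)/(1/σ₀² + n/σ²) = (σ²·μ₀ + σ₀²·n·x̄)/(σ² + n·σ₀²) = (64.8025·68.18 + 57.4564·210.23)/237.1717 = 16497.293422/237.1717 = 69.5584.

69.5584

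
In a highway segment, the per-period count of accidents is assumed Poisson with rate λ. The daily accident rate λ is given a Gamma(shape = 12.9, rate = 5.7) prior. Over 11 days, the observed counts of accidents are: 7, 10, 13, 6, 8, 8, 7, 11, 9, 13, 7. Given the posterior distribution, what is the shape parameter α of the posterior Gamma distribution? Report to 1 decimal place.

With a Gamma(shape α, rate β) prior, the Poisson likelihood is conjugate: the posterior is Gamma(α + ΣXᵢ, β + n).
Sum of counts S = 99 over n = 11 days.
Posterior: Gamma(α+S, β+n) = Gamma(12.9+99, 5.7+11) = Gamma(111.9, 16.7).
Posterior α = 111.9.

111.9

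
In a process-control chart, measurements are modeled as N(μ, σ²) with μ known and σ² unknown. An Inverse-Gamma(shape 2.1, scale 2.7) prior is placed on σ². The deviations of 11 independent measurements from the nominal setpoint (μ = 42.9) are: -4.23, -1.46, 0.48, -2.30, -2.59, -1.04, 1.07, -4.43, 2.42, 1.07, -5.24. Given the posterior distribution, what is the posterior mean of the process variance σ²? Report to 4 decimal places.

With known mean μ and an Inverse-Gamma(α, β) prior on σ², the Normal likelihood is conjugate: posterior is Inv-Gamma(α + n/2, β + Σ(xᵢ−μ)²/2).
Σ(xᵢ−μ)² = (-4.23)² + (-1.46)² + (0.48)² + (-2.30)² + (-2.59)² + (-1.04)² + (1.07)² + (-4.43)² + (2.42)² + (1.07)² + (-5.24)² = 88.5633.
Posterior: Inv-Gamma(2.1 + 11/2, 2.7 + 88.5633/2) = Inv-Gamma(7.60, 46.98165).
E[σ²|data] = β/(α−1) = 46.98165/6.60 = 7.1184.

7.1184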